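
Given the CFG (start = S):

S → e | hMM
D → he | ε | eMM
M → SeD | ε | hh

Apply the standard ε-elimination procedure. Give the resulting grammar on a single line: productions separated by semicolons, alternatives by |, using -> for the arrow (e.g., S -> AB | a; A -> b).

Nullable set: {D, M}.
S -> hMM: M, M nullable, giving h | hM | hMM.
Drop D -> ε.
D -> eMM: M, M nullable, giving e | eM | eMM.
Drop M -> ε.
M -> SeD: D nullable, giving Se | SeD.
Unchanged (no nullable symbols): S -> e; D -> he; M -> hh.

S -> e | h | hM | hMM; D -> e | eM | he | eMM; M -> Se | hh | SeD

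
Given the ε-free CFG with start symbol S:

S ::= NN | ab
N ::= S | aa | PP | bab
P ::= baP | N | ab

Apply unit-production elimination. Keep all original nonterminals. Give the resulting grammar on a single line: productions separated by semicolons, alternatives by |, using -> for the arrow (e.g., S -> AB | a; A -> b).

S -> NN | ab; N -> NN | PP | aa | ab | bab; P -> NN | PP | aa | ab | baP | bab

Unit productions: N->S, P->N.
Unit pairs (A ⇒* B via units): (N,S), (P,N), (P,S).
S: inherits non-unit rules of {S} → NN | ab.
N: inherits non-unit rules of {N, S} → NN | PP | aa | ab | bab.
P: inherits non-unit rules of {N, P, S} → NN | PP | aa | ab | baP | bab.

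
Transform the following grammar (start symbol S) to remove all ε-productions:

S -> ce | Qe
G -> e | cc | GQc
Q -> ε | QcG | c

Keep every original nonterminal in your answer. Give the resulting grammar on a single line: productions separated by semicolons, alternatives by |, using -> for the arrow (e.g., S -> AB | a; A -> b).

S -> e | Qe | ce; G -> e | Gc | cc | GQc; Q -> c | cG | QcG

Nullable set: {Q}.
S -> Qe: Q nullable, giving Qe | e.
G -> GQc: Q nullable, giving GQc | Gc.
Drop Q -> ε.
Q -> QcG: Q nullable, giving QcG | cG.
Unchanged (no nullable symbols): S -> ce; G -> cc; G -> e; Q -> c.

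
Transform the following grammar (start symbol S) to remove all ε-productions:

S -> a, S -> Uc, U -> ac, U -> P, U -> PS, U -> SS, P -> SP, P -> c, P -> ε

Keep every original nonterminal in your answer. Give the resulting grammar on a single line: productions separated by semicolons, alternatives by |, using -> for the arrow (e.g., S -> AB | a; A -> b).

Nullable set: {P, U}.
S -> Uc: U nullable, giving Uc | c.
Drop P -> ε.
P -> SP: P nullable, giving S | SP.
U -> P: P nullable, giving P.
U -> PS: P nullable, giving PS | S.
Unchanged (no nullable symbols): S -> a; P -> c; U -> SS; U -> ac.

S -> a | c | Uc; P -> S | c | SP; U -> P | S | PS | SS | ac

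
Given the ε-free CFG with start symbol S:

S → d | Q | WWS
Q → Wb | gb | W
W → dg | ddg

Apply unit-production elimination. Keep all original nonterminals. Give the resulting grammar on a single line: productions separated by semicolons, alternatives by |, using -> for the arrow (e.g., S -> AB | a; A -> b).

Unit productions: Q->W, S->Q.
Unit pairs (A ⇒* B via units): (Q,W), (S,Q), (S,W).
S: inherits non-unit rules of {Q, S, W} → WWS | Wb | d | ddg | dg | gb.
Q: inherits non-unit rules of {Q, W} → Wb | ddg | dg | gb.
W: inherits non-unit rules of {W} → ddg | dg.

S -> d | Wb | dg | gb | WWS | ddg; Q -> Wb | dg | gb | ddg; W -> dg | ddg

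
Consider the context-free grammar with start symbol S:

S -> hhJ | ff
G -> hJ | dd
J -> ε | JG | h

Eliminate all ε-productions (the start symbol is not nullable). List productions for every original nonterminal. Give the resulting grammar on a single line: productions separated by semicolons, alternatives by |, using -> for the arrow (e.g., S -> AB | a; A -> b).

Nullable set: {J}.
S -> hhJ: J nullable, giving hh | hhJ.
G -> hJ: J nullable, giving h | hJ.
Drop J -> ε.
J -> JG: J nullable, giving G | JG.
Unchanged (no nullable symbols): S -> ff; G -> dd; J -> h.

S -> ff | hh | hhJ; G -> h | dd | hJ; J -> G | h | JG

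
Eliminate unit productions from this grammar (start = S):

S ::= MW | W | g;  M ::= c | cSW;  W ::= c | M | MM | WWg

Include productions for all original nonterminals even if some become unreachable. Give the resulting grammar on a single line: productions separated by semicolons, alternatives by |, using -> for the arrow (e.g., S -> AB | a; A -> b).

Unit productions: S->W, W->M.
Unit pairs (A ⇒* B via units): (S,M), (S,W), (W,M).
S: inherits non-unit rules of {M, S, W} → MM | MW | WWg | c | cSW | g.
M: inherits non-unit rules of {M} → c | cSW.
W: inherits non-unit rules of {M, W} → MM | WWg | c | cSW.

S -> c | g | MM | MW | WWg | cSW; M -> c | cSW; W -> c | MM | WWg | cSW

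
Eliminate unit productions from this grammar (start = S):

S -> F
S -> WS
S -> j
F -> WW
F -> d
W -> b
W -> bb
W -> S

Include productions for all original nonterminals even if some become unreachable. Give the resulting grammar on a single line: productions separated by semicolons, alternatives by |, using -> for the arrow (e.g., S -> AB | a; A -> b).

Unit productions: S->F, W->S.
Unit pairs (A ⇒* B via units): (S,F), (W,F), (W,S).
S: inherits non-unit rules of {F, S} → WS | WW | d | j.
F: inherits non-unit rules of {F} → WW | d.
W: inherits non-unit rules of {F, S, W} → WS | WW | b | bb | d | j.

S -> d | j | WS | WW; F -> d | WW; W -> b | d | j | WS | WW | bb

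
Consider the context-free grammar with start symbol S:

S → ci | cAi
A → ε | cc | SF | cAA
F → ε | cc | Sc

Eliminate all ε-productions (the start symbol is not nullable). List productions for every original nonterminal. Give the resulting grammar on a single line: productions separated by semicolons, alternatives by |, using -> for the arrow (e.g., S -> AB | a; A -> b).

S -> ci | cAi; A -> S | c | SF | cA | cc | cAA; F -> Sc | cc

Nullable set: {A, F}.
S -> cAi: A nullable, giving cAi | ci.
Drop A -> ε.
A -> SF: F nullable, giving S | SF.
A -> cAA: A, A nullable, giving c | cA | cAA.
Drop F -> ε.
Unchanged (no nullable symbols): S -> ci; A -> cc; F -> Sc; F -> cc.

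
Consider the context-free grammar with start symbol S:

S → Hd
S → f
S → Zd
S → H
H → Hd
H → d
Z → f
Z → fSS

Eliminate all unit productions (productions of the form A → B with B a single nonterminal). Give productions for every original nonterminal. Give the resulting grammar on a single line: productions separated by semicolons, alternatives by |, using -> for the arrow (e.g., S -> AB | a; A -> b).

Unit productions: S->H.
Unit pairs (A ⇒* B via units): (S,H).
S: inherits non-unit rules of {H, S} → Hd | Zd | d | f.
H: inherits non-unit rules of {H} → Hd | d.
Z: inherits non-unit rules of {Z} → f | fSS.

S -> d | f | Hd | Zd; H -> d | Hd; Z -> f | fSS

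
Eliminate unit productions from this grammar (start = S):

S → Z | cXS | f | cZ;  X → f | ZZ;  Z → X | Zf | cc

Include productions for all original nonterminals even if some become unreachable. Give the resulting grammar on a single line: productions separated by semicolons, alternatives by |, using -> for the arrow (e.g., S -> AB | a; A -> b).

Unit productions: S->Z, Z->X.
Unit pairs (A ⇒* B via units): (S,X), (S,Z), (Z,X).
S: inherits non-unit rules of {S, X, Z} → ZZ | Zf | cXS | cZ | cc | f.
X: inherits non-unit rules of {X} → ZZ | f.
Z: inherits non-unit rules of {X, Z} → ZZ | Zf | cc | f.

S -> f | ZZ | Zf | cZ | cc | cXS; X -> f | ZZ; Z -> f | ZZ | Zf | cc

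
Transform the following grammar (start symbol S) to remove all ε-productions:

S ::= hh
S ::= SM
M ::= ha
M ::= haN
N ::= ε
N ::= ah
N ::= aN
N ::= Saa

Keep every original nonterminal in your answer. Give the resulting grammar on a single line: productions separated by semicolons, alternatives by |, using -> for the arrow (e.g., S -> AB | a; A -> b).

S -> SM | hh; M -> ha | haN; N -> a | aN | ah | Saa

Nullable set: {N}.
M -> haN: N nullable, giving ha | haN.
Drop N -> ε.
N -> aN: N nullable, giving a | aN.
Unchanged (no nullable symbols): S -> SM; S -> hh; M -> ha; N -> Saa; N -> ah.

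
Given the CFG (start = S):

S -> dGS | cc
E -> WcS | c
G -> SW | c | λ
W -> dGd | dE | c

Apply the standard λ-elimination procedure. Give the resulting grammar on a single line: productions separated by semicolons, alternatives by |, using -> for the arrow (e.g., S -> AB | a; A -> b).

Nullable set: {G}.
S -> dGS: G nullable, giving dGS | dS.
Drop G -> λ.
W -> dGd: G nullable, giving dGd | dd.
Unchanged (no nullable symbols): S -> cc; E -> WcS; E -> c; G -> SW; G -> c; W -> c; W -> dE.

S -> cc | dS | dGS; E -> c | WcS; G -> c | SW; W -> c | dE | dd | dGd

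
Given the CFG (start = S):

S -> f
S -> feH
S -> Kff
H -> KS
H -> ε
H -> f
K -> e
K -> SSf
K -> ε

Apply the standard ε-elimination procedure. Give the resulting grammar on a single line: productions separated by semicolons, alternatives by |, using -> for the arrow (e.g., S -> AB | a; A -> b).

Nullable set: {H, K}.
S -> Kff: K nullable, giving Kff | ff.
S -> feH: H nullable, giving fe | feH.
Drop H -> ε.
H -> KS: K nullable, giving KS | S.
Drop K -> ε.
Unchanged (no nullable symbols): S -> f; H -> f; K -> SSf; K -> e.

S -> f | fe | ff | Kff | feH; H -> S | f | KS; K -> e | SSf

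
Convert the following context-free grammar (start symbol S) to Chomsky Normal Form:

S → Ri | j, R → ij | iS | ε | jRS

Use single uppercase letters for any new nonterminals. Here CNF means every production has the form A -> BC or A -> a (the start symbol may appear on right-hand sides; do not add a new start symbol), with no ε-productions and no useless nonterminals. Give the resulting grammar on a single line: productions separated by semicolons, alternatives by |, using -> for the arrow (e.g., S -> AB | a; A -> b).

S -> i | j | RA; A -> i; B -> j; C -> RS; R -> AB | AS | BC | BS

Nullable: {R}; after ε-elimination: S -> i | j | Ri; R -> iS | ij | jS | jRS.
No unit productions to eliminate.
TERM: introduce A -> i, B -> j and substitute in every rule of length ≥2.
BIN: R -> BRS becomes R -> BC, C -> RS.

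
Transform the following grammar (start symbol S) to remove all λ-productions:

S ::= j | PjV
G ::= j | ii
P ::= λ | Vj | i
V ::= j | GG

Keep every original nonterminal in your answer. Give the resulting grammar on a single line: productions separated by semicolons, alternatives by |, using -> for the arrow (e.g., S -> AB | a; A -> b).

S -> j | jV | PjV; G -> j | ii; P -> i | Vj; V -> j | GG

Nullable set: {P}.
S -> PjV: P nullable, giving PjV | jV.
Drop P -> λ.
Unchanged (no nullable symbols): S -> j; G -> ii; G -> j; P -> Vj; P -> i; V -> GG; V -> j.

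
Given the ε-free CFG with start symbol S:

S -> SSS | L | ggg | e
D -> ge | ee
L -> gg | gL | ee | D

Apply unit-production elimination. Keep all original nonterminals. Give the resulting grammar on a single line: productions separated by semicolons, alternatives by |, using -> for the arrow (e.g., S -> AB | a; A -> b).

Unit productions: L->D, S->L.
Unit pairs (A ⇒* B via units): (L,D), (S,D), (S,L).
S: inherits non-unit rules of {D, L, S} → SSS | e | ee | gL | ge | gg | ggg.
D: inherits non-unit rules of {D} → ee | ge.
L: inherits non-unit rules of {D, L} → ee | gL | ge | gg.

S -> e | ee | gL | ge | gg | SSS | ggg; D -> ee | ge; L -> ee | gL | ge | gg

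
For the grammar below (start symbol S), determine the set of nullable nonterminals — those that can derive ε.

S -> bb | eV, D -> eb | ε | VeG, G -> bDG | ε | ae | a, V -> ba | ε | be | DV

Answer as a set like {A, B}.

Directly nullable (have an ε-rule): {D, G, V}.
Not nullable: S — each has a terminal in every rule's right-hand side or depends on a non-nullable symbol.

{D, G, V}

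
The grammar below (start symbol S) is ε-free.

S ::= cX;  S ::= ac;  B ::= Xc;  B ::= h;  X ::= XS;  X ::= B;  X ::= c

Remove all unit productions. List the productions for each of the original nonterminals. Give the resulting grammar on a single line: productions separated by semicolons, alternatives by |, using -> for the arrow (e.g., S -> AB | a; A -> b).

S -> ac | cX; B -> h | Xc; X -> c | h | XS | Xc

Unit productions: X->B.
Unit pairs (A ⇒* B via units): (X,B).
S: inherits non-unit rules of {S} → ac | cX.
B: inherits non-unit rules of {B} → Xc | h.
X: inherits non-unit rules of {B, X} → XS | Xc | c | h.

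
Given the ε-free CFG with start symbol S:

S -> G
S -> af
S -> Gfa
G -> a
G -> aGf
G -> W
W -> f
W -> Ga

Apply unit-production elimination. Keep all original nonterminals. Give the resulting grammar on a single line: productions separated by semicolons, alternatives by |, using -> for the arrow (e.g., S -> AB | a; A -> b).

S -> a | f | Ga | af | Gfa | aGf; G -> a | f | Ga | aGf; W -> f | Ga

Unit productions: G->W, S->G.
Unit pairs (A ⇒* B via units): (G,W), (S,G), (S,W).
S: inherits non-unit rules of {G, S, W} → Ga | Gfa | a | aGf | af | f.
G: inherits non-unit rules of {G, W} → Ga | a | aGf | f.
W: inherits non-unit rules of {W} → Ga | f.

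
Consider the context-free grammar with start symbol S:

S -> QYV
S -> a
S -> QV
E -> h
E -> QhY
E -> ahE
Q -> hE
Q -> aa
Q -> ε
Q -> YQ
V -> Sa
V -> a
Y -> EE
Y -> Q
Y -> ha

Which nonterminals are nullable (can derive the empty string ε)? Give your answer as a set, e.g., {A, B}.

{Q, Y}

Directly nullable (have an ε-rule): {Q}.
Y is nullable via Y -> Q (every symbol on the right is already known nullable).
Not nullable: E, S, V — each has a terminal in every rule's right-hand side or depends on a non-nullable symbol.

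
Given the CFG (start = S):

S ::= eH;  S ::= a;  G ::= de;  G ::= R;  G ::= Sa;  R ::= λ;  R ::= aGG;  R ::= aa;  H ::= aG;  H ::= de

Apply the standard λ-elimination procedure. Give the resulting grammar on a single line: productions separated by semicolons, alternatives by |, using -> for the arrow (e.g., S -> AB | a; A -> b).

Nullable set: {G, R}.
G -> R: R nullable, giving R.
H -> aG: G nullable, giving a | aG.
Drop R -> λ.
R -> aGG: G, G nullable, giving a | aG | aGG.
Unchanged (no nullable symbols): S -> a; S -> eH; G -> Sa; G -> de; H -> de; R -> aa.

S -> a | eH; G -> R | Sa | de; H -> a | aG | de; R -> a | aG | aa | aGG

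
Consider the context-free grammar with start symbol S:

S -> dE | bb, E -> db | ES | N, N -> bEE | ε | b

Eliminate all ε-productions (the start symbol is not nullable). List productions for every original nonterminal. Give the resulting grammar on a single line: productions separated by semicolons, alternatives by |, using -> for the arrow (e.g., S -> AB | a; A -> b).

S -> d | bb | dE; E -> N | S | ES | db; N -> b | bE | bEE

Nullable set: {E, N}.
S -> dE: E nullable, giving d | dE.
E -> ES: E nullable, giving ES | S.
E -> N: N nullable, giving N.
Drop N -> ε.
N -> bEE: E, E nullable, giving b | bE | bEE.
Unchanged (no nullable symbols): S -> bb; E -> db; N -> b.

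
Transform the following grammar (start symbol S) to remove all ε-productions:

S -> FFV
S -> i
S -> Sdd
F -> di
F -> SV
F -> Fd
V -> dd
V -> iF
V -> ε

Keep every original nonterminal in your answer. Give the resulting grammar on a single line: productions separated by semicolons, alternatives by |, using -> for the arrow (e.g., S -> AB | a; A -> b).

Nullable set: {V}.
S -> FFV: V nullable, giving FF | FFV.
F -> SV: V nullable, giving S | SV.
Drop V -> ε.
Unchanged (no nullable symbols): S -> Sdd; S -> i; F -> Fd; F -> di; V -> dd; V -> iF.

S -> i | FF | FFV | Sdd; F -> S | Fd | SV | di; V -> dd | iF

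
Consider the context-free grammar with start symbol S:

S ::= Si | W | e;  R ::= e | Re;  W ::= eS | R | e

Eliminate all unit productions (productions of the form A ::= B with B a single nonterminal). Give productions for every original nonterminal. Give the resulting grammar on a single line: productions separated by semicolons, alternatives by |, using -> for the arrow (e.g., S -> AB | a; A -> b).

Unit productions: S->W, W->R.
Unit pairs (A ⇒* B via units): (S,R), (S,W), (W,R).
S: inherits non-unit rules of {R, S, W} → Re | Si | e | eS.
R: inherits non-unit rules of {R} → Re | e.
W: inherits non-unit rules of {R, W} → Re | e | eS.

S -> e | Re | Si | eS; R -> e | Re; W -> e | Re | eS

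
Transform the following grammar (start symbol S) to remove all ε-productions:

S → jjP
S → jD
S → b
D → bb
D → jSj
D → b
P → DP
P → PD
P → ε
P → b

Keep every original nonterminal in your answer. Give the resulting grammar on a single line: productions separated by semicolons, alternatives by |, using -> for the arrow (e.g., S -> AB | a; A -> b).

Nullable set: {P}.
S -> jjP: P nullable, giving jj | jjP.
Drop P -> ε.
P -> DP: P nullable, giving D | DP.
P -> PD: P nullable, giving D | PD.
Unchanged (no nullable symbols): S -> b; S -> jD; D -> b; D -> bb; D -> jSj; P -> b.

S -> b | jD | jj | jjP; D -> b | bb | jSj; P -> D | b | DP | PD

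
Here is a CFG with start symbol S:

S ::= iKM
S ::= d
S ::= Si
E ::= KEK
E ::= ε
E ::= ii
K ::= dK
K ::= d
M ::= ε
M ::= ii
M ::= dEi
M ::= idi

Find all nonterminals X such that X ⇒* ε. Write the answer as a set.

Directly nullable (have an ε-rule): {E, M}.
Not nullable: K, S — each has a terminal in every rule's right-hand side or depends on a non-nullable symbol.

{E, M}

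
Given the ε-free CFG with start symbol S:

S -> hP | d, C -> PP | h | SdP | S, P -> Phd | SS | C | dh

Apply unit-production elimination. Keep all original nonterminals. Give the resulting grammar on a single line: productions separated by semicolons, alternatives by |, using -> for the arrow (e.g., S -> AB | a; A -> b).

S -> d | hP; C -> d | h | PP | hP | SdP; P -> d | h | PP | SS | dh | hP | Phd | SdP

Unit productions: C->S, P->C.
Unit pairs (A ⇒* B via units): (C,S), (P,C), (P,S).
S: inherits non-unit rules of {S} → d | hP.
C: inherits non-unit rules of {C, S} → PP | SdP | d | h | hP.
P: inherits non-unit rules of {C, P, S} → PP | Phd | SS | SdP | d | dh | h | hP.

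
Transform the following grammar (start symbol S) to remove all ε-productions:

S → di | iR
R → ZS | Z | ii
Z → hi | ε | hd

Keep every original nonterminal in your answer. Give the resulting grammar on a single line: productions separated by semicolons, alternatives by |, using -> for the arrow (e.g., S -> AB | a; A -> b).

S -> i | di | iR; R -> S | Z | ZS | ii; Z -> hd | hi

Nullable set: {R, Z}.
S -> iR: R nullable, giving i | iR.
R -> Z: Z nullable, giving Z.
R -> ZS: Z nullable, giving S | ZS.
Drop Z -> ε.
Unchanged (no nullable symbols): S -> di; R -> ii; Z -> hd; Z -> hi.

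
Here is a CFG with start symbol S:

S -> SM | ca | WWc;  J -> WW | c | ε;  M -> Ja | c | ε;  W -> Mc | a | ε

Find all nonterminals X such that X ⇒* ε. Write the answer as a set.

Directly nullable (have an ε-rule): {J, M, W}.
Not nullable: S — each has a terminal in every rule's right-hand side or depends on a non-nullable symbol.

{J, M, W}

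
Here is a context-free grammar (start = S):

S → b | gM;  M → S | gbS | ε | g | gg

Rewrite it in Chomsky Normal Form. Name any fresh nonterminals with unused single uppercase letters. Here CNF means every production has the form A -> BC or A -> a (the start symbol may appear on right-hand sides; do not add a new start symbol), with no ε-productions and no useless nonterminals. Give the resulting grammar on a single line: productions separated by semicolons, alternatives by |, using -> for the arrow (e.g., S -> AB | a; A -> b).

S -> b | g | AM; A -> g; B -> b; C -> BS; M -> b | g | AA | AC | AM

Nullable: {M}; after ε-elimination: S -> b | g | gM; M -> S | g | gg | gbS.
After unit-elimination: S -> b | g | gM; M -> b | g | gM | gg | gbS.
TERM: introduce B -> b, A -> g and substitute in every rule of length ≥2.
BIN: M -> ABS becomes M -> AC, C -> BS.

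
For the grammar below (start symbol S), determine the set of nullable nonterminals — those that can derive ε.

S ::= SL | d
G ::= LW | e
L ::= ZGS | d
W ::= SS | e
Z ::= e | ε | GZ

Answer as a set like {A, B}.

{Z}

Directly nullable (have an ε-rule): {Z}.
Not nullable: G, L, S, W — each has a terminal in every rule's right-hand side or depends on a non-nullable symbol.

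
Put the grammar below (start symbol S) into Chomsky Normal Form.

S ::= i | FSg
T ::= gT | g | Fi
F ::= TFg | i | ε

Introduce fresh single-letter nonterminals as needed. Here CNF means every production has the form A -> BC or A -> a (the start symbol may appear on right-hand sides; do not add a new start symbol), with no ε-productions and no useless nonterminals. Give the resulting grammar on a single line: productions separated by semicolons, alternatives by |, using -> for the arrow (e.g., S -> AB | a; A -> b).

S -> i | FD | SA; A -> g; B -> i; C -> FA; D -> SA; F -> i | TA | TC; T -> g | i | AT | FB

Nullable: {F}; after ε-elimination: S -> i | Sg | FSg; F -> i | Tg | TFg; T -> g | i | Fi | gT.
No unit productions to eliminate.
TERM: introduce A -> g, B -> i and substitute in every rule of length ≥2.
BIN: F -> TFA becomes F -> TC, C -> FA; S -> FSA becomes S -> FD, D -> SA.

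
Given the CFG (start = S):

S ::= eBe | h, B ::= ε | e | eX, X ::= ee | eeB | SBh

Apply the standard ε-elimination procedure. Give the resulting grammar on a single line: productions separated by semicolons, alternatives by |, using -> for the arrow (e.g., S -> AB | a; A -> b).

Nullable set: {B}.
S -> eBe: B nullable, giving eBe | ee.
Drop B -> ε.
X -> SBh: B nullable, giving SBh | Sh.
X -> eeB: B nullable, giving ee | eeB.
Unchanged (no nullable symbols): S -> h; B -> e; B -> eX; X -> ee.

S -> h | ee | eBe; B -> e | eX; X -> Sh | ee | SBh | eeB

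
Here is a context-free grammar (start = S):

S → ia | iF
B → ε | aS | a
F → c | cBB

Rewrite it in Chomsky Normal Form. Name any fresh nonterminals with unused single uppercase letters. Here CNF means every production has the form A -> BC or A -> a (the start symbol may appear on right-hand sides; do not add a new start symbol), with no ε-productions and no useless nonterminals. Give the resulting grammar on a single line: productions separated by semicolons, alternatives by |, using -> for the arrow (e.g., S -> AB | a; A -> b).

S -> DA | DF; A -> a; B -> a | AS; C -> c; D -> i; E -> BB; F -> c | CB | CE

Nullable: {B}; after ε-elimination: S -> iF | ia; B -> a | aS; F -> c | cB | cBB.
No unit productions to eliminate.
TERM: introduce A -> a, C -> c, D -> i and substitute in every rule of length ≥2.
BIN: F -> CBB becomes F -> CE, E -> BB.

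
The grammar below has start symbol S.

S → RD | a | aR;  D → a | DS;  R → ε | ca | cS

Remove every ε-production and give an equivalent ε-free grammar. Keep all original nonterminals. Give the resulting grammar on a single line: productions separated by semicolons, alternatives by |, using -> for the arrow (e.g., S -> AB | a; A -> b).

Nullable set: {R}.
S -> RD: R nullable, giving D | RD.
S -> aR: R nullable, giving a | aR.
Drop R -> ε.
Unchanged (no nullable symbols): S -> a; D -> DS; D -> a; R -> cS; R -> ca.

S -> D | a | RD | aR; D -> a | DS; R -> cS | ca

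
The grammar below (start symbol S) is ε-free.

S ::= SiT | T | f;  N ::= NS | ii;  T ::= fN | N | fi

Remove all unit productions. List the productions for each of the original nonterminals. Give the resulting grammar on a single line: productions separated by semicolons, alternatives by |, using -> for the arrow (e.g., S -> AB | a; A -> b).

Unit productions: S->T, T->N.
Unit pairs (A ⇒* B via units): (S,N), (S,T), (T,N).
S: inherits non-unit rules of {N, S, T} → NS | SiT | f | fN | fi | ii.
N: inherits non-unit rules of {N} → NS | ii.
T: inherits non-unit rules of {N, T} → NS | fN | fi | ii.

S -> f | NS | fN | fi | ii | SiT; N -> NS | ii; T -> NS | fN | fi | ii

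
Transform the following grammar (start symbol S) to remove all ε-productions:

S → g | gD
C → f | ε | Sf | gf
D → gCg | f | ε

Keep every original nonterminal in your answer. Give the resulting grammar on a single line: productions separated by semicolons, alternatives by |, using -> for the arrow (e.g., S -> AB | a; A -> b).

Nullable set: {C, D}.
S -> gD: D nullable, giving g | gD.
Drop C -> ε.
Drop D -> ε.
D -> gCg: C nullable, giving gCg | gg.
Unchanged (no nullable symbols): S -> g; C -> Sf; C -> f; C -> gf; D -> f.

S -> g | gD; C -> f | Sf | gf; D -> f | gg | gCg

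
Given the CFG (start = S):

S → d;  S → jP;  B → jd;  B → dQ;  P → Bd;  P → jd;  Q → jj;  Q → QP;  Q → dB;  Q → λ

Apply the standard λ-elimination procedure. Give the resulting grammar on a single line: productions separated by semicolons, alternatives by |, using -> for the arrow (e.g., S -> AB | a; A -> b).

Nullable set: {Q}.
B -> dQ: Q nullable, giving d | dQ.
Drop Q -> λ.
Q -> QP: Q nullable, giving P | QP.
Unchanged (no nullable symbols): S -> d; S -> jP; B -> jd; P -> Bd; P -> jd; Q -> dB; Q -> jj.

S -> d | jP; B -> d | dQ | jd; P -> Bd | jd; Q -> P | QP | dB | jj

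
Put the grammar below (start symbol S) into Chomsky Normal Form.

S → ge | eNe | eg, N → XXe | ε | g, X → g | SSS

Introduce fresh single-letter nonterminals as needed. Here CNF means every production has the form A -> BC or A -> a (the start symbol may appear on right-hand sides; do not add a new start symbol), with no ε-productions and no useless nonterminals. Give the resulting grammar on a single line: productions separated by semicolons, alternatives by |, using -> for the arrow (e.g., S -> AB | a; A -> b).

S -> AA | AB | AD | BA; A -> e; B -> g; C -> XA; D -> NA; E -> SS; N -> g | XC; X -> g | SE

Nullable: {N}; after ε-elimination: S -> ee | eg | ge | eNe; N -> g | XXe; X -> g | SSS.
No unit productions to eliminate.
TERM: introduce A -> e, B -> g and substitute in every rule of length ≥2.
BIN: N -> XXA becomes N -> XC, C -> XA; S -> ANA becomes S -> AD, D -> NA; X -> SSS becomes X -> SE, E -> SS.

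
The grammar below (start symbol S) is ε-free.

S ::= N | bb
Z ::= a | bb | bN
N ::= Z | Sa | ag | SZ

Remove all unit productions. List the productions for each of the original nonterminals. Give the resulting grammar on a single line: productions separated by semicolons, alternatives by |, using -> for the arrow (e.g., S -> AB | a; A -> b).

S -> a | SZ | Sa | ag | bN | bb; N -> a | SZ | Sa | ag | bN | bb; Z -> a | bN | bb

Unit productions: N->Z, S->N.
Unit pairs (A ⇒* B via units): (N,Z), (S,N), (S,Z).
S: inherits non-unit rules of {N, S, Z} → SZ | Sa | a | ag | bN | bb.
N: inherits non-unit rules of {N, Z} → SZ | Sa | a | ag | bN | bb.
Z: inherits non-unit rules of {Z} → a | bN | bb.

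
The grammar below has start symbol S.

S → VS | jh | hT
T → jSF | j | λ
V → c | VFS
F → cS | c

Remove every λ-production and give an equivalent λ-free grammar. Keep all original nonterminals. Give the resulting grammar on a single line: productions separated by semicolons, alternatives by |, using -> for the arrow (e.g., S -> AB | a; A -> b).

Nullable set: {T}.
S -> hT: T nullable, giving h | hT.
Drop T -> λ.
Unchanged (no nullable symbols): S -> VS; S -> jh; F -> c; F -> cS; T -> j; T -> jSF; V -> VFS; V -> c.

S -> h | VS | hT | jh; F -> c | cS; T -> j | jSF; V -> c | VFS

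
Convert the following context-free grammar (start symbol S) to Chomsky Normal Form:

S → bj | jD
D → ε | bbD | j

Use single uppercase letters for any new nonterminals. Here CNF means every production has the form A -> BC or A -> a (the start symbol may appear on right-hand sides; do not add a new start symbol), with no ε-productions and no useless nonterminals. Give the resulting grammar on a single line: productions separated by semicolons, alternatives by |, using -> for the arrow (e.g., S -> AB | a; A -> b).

S -> j | AB | BD; A -> b; B -> j; C -> AD; D -> j | AA | AC

Nullable: {D}; after ε-elimination: S -> j | bj | jD; D -> j | bb | bbD.
No unit productions to eliminate.
TERM: introduce A -> b, B -> j and substitute in every rule of length ≥2.
BIN: D -> AAD becomes D -> AC, C -> AD.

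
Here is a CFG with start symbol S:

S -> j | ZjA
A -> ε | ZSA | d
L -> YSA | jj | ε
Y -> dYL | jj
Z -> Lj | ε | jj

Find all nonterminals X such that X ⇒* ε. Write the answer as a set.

{A, L, Z}

Directly nullable (have an ε-rule): {A, L, Z}.
Not nullable: S, Y — each has a terminal in every rule's right-hand side or depends on a non-nullable symbol.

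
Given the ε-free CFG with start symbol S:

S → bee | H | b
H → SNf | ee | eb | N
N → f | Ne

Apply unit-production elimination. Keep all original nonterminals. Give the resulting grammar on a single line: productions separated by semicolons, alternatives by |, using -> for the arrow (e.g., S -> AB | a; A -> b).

Unit productions: H->N, S->H.
Unit pairs (A ⇒* B via units): (H,N), (S,H), (S,N).
S: inherits non-unit rules of {H, N, S} → Ne | SNf | b | bee | eb | ee | f.
H: inherits non-unit rules of {H, N} → Ne | SNf | eb | ee | f.
N: inherits non-unit rules of {N} → Ne | f.

S -> b | f | Ne | eb | ee | SNf | bee; H -> f | Ne | eb | ee | SNf; N -> f | Ne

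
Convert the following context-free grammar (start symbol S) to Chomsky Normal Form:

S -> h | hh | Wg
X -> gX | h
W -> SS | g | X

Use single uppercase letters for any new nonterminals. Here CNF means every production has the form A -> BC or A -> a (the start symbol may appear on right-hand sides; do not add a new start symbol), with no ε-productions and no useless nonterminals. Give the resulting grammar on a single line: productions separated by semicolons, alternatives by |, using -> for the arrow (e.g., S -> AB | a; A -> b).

No ε-productions.
After unit-elimination: S -> h | Wg | hh; W -> g | h | SS | gX; X -> h | gX.
TERM: introduce A -> g, B -> h and substitute in every rule of length ≥2.

S -> h | BB | WA; A -> g; B -> h; W -> g | h | AX | SS; X -> h | AX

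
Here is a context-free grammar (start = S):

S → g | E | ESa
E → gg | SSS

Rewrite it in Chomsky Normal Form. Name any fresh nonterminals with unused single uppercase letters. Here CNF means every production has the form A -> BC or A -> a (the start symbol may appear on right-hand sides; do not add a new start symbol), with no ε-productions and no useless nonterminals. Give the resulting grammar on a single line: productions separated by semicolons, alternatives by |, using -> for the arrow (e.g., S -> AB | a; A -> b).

No ε-productions.
After unit-elimination: S -> g | gg | ESa | SSS; E -> gg | SSS.
TERM: introduce B -> a, A -> g and substitute in every rule of length ≥2.
BIN: E -> SSS becomes E -> SC, C -> SS; S -> ESB becomes S -> ED, D -> SB; S -> SSS becomes S -> SF, F -> SS.

S -> g | AA | ED | SF; A -> g; B -> a; C -> SS; D -> SB; E -> AA | SC; F -> SS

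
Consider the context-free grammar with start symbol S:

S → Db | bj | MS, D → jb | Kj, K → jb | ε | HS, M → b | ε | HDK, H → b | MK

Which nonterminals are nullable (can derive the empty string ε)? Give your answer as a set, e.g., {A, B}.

{H, K, M}

Directly nullable (have an ε-rule): {K, M}.
H is nullable via H -> MK (every symbol on the right is already known nullable).
Not nullable: D, S — each has a terminal in every rule's right-hand side or depends on a non-nullable symbol.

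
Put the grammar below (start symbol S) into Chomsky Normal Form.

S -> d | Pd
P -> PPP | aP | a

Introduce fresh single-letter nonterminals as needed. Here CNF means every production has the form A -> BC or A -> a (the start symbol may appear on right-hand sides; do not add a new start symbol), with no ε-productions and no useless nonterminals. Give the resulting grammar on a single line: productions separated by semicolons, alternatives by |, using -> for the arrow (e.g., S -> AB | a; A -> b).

No ε-productions.
No unit productions to eliminate.
TERM: introduce A -> a, B -> d and substitute in every rule of length ≥2.
BIN: P -> PPP becomes P -> PC, C -> PP.

S -> d | PB; A -> a; B -> d; C -> PP; P -> a | AP | PC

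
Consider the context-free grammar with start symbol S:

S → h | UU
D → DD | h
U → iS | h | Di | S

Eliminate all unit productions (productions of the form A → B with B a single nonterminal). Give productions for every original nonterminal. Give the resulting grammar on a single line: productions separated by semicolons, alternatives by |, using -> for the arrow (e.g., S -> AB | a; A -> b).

S -> h | UU; D -> h | DD; U -> h | Di | UU | iS

Unit productions: U->S.
Unit pairs (A ⇒* B via units): (U,S).
S: inherits non-unit rules of {S} → UU | h.
D: inherits non-unit rules of {D} → DD | h.
U: inherits non-unit rules of {S, U} → Di | UU | h | iS.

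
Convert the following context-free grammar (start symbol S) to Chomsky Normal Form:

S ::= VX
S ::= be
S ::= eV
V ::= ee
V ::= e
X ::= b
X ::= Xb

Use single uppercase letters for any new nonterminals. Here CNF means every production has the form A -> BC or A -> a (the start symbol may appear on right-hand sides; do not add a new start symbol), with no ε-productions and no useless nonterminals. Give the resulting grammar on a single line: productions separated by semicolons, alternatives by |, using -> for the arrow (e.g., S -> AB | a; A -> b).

S -> AB | BV | VX; A -> b; B -> e; V -> e | BB; X -> b | XA

No ε-productions.
No unit productions to eliminate.
TERM: introduce A -> b, B -> e and substitute in every rule of length ≥2.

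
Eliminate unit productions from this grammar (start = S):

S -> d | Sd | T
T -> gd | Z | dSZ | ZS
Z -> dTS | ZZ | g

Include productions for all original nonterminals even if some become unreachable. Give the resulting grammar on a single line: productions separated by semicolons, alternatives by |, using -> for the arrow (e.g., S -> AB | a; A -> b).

S -> d | g | Sd | ZS | ZZ | gd | dSZ | dTS; T -> g | ZS | ZZ | gd | dSZ | dTS; Z -> g | ZZ | dTS

Unit productions: S->T, T->Z.
Unit pairs (A ⇒* B via units): (S,T), (S,Z), (T,Z).
S: inherits non-unit rules of {S, T, Z} → Sd | ZS | ZZ | d | dSZ | dTS | g | gd.
T: inherits non-unit rules of {T, Z} → ZS | ZZ | dSZ | dTS | g | gd.
Z: inherits non-unit rules of {Z} → ZZ | dTS | g.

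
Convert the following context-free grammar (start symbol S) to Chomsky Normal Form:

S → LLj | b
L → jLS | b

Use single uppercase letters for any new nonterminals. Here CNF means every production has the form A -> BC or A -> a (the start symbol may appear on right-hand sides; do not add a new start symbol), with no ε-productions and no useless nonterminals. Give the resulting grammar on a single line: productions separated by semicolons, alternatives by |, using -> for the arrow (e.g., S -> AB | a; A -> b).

No ε-productions.
No unit productions to eliminate.
TERM: introduce A -> j and substitute in every rule of length ≥2.
BIN: L -> ALS becomes L -> AB, B -> LS; S -> LLA becomes S -> LC, C -> LA.

S -> b | LC; A -> j; B -> LS; C -> LA; L -> b | AB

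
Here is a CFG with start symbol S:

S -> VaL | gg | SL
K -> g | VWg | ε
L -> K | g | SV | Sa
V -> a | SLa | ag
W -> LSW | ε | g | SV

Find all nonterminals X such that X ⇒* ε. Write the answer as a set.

{K, L, W}

Directly nullable (have an ε-rule): {K, W}.
L is nullable via L -> K (every symbol on the right is already known nullable).
Not nullable: S, V — each has a terminal in every rule's right-hand side or depends on a non-nullable symbol.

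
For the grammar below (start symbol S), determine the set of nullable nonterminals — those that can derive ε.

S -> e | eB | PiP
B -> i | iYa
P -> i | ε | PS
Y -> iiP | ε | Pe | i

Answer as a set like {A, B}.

Directly nullable (have an ε-rule): {P, Y}.
Not nullable: B, S — each has a terminal in every rule's right-hand side or depends on a non-nullable symbol.

{P, Y}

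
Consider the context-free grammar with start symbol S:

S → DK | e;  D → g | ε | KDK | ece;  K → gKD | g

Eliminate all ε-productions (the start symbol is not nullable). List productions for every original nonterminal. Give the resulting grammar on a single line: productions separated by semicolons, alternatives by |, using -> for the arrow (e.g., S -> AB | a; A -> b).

Nullable set: {D}.
S -> DK: D nullable, giving DK | K.
Drop D -> ε.
D -> KDK: D nullable, giving KDK | KK.
K -> gKD: D nullable, giving gK | gKD.
Unchanged (no nullable symbols): S -> e; D -> ece; D -> g; K -> g.

S -> K | e | DK; D -> g | KK | KDK | ece; K -> g | gK | gKD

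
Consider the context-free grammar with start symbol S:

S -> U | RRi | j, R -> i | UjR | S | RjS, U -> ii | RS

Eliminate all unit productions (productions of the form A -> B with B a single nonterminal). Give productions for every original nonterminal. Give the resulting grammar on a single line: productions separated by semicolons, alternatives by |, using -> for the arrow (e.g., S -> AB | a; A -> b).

Unit productions: R->S, S->U.
Unit pairs (A ⇒* B via units): (R,S), (R,U), (S,U).
S: inherits non-unit rules of {S, U} → RRi | RS | ii | j.
R: inherits non-unit rules of {R, S, U} → RRi | RS | RjS | UjR | i | ii | j.
U: inherits non-unit rules of {U} → RS | ii.

S -> j | RS | ii | RRi; R -> i | j | RS | ii | RRi | RjS | UjR; U -> RS | ii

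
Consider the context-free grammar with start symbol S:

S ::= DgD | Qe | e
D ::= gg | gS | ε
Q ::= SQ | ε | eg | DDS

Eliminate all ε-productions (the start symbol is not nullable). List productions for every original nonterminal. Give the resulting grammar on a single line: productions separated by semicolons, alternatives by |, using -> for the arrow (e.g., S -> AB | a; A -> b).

S -> e | g | Dg | Qe | gD | DgD; D -> gS | gg; Q -> S | DS | SQ | eg | DDS

Nullable set: {D, Q}.
S -> DgD: D, D nullable, giving Dg | DgD | g | gD.
S -> Qe: Q nullable, giving Qe | e.
Drop D -> ε.
Drop Q -> ε.
Q -> DDS: D, D nullable, giving DDS | DS | S.
Q -> SQ: Q nullable, giving S | SQ.
Unchanged (no nullable symbols): S -> e; D -> gS; D -> gg; Q -> eg.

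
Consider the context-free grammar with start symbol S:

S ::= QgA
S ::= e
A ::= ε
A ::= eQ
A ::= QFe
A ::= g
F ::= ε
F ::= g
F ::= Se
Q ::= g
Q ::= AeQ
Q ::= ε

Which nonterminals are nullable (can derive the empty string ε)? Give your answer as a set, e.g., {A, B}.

{A, F, Q}

Directly nullable (have an ε-rule): {A, F, Q}.
Not nullable: S — each has a terminal in every rule's right-hand side or depends on a non-nullable symbol.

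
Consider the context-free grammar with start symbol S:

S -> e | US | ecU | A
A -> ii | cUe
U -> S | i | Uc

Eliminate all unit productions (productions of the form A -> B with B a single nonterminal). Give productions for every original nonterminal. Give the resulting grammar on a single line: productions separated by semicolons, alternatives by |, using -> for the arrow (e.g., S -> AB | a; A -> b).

S -> e | US | ii | cUe | ecU; A -> ii | cUe; U -> e | i | US | Uc | ii | cUe | ecU

Unit productions: S->A, U->S.
Unit pairs (A ⇒* B via units): (S,A), (U,A), (U,S).
S: inherits non-unit rules of {A, S} → US | cUe | e | ecU | ii.
A: inherits non-unit rules of {A} → cUe | ii.
U: inherits non-unit rules of {A, S, U} → US | Uc | cUe | e | ecU | i | ii.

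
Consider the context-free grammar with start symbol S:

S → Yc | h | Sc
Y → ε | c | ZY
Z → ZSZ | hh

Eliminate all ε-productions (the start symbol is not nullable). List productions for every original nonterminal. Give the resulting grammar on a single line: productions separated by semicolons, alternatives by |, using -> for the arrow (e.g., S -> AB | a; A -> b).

S -> c | h | Sc | Yc; Y -> Z | c | ZY; Z -> hh | ZSZ

Nullable set: {Y}.
S -> Yc: Y nullable, giving Yc | c.
Drop Y -> ε.
Y -> ZY: Y nullable, giving Z | ZY.
Unchanged (no nullable symbols): S -> Sc; S -> h; Y -> c; Z -> ZSZ; Z -> hh.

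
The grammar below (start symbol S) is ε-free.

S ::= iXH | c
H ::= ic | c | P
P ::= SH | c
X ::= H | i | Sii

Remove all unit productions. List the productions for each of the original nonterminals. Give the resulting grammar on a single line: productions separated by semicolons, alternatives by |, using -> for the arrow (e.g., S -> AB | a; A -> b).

Unit productions: H->P, X->H.
Unit pairs (A ⇒* B via units): (H,P), (X,H), (X,P).
S: inherits non-unit rules of {S} → c | iXH.
H: inherits non-unit rules of {H, P} → SH | c | ic.
P: inherits non-unit rules of {P} → SH | c.
X: inherits non-unit rules of {H, P, X} → SH | Sii | c | i | ic.

S -> c | iXH; H -> c | SH | ic; P -> c | SH; X -> c | i | SH | ic | Sii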